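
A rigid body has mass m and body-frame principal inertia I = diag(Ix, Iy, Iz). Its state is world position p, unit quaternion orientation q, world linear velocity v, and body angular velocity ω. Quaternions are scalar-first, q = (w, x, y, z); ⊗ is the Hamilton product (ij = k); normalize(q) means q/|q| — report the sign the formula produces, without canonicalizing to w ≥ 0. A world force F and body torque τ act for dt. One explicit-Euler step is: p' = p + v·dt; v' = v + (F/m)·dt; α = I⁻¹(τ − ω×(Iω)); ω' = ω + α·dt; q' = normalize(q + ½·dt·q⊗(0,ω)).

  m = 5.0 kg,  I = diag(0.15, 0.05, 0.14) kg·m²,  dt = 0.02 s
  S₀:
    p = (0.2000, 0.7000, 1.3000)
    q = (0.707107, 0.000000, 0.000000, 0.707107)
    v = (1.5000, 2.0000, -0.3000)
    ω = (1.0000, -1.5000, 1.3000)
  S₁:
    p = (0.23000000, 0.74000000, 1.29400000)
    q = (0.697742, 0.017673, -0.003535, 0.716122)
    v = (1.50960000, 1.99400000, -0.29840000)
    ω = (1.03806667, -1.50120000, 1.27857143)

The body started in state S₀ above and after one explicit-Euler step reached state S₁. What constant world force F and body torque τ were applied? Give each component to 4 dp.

F = (2.4000, -1.5000, 0.4000)
τ = (0.1100, 0.0100, 0.0000)

ω₁ − ω₀ = (0.03806667, -0.00120000, -0.02142857)
I·α + gyro = (0.1100, 0.0100, 0.0000)
v₁ − v₀ = (0.00960000, -0.00600000, 0.00160000)
m·(v₁−v₀)/dt = (2.4000, -1.5000, 0.4000)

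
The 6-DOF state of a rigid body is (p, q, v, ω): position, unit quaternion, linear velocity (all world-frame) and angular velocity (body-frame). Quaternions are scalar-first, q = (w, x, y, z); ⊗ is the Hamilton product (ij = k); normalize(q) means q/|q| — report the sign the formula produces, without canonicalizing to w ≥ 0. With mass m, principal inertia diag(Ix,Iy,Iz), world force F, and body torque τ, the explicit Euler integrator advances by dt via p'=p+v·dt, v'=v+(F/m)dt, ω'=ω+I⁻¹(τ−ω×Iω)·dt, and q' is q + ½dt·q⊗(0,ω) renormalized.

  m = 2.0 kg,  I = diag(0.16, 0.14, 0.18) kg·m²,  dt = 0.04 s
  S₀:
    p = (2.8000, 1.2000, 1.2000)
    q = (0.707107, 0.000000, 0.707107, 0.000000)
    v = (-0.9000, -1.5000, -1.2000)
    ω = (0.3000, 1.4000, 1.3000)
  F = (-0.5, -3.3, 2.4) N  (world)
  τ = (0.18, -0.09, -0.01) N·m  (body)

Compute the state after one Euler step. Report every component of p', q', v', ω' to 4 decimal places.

p' = (2.7640, 1.1400, 1.1520)
q' = (0.6868, 0.0226, 0.7264, 0.0141)
v' = (-0.9100, -1.5660, -1.1520)
ω' = (0.3268, 1.3765, 1.2996)

linear accel F/m = (-0.2500, -1.6500, 1.2000)
p + v·dt = (2.7640, 1.1400, 1.1520)
v' = v + a·dt = (-0.9100, -1.5660, -1.1520)
precession coupling ω×(Iω) = (0.0728, -0.0078, -0.0084)
α = I⁻¹(τ − ω×Iω) = (0.6700, -0.5871, -0.0089)
new body rate ω' = (0.3268, 1.3765, 1.2996)
Hamilton product q⊗(0,ω) = (-0.9899498, 1.1313712, 0.9899498, 0.7071070)
q' = normalize(q + ½dt·q⊗(0,ω)) = (0.6868, 0.0226, 0.7264, 0.0141)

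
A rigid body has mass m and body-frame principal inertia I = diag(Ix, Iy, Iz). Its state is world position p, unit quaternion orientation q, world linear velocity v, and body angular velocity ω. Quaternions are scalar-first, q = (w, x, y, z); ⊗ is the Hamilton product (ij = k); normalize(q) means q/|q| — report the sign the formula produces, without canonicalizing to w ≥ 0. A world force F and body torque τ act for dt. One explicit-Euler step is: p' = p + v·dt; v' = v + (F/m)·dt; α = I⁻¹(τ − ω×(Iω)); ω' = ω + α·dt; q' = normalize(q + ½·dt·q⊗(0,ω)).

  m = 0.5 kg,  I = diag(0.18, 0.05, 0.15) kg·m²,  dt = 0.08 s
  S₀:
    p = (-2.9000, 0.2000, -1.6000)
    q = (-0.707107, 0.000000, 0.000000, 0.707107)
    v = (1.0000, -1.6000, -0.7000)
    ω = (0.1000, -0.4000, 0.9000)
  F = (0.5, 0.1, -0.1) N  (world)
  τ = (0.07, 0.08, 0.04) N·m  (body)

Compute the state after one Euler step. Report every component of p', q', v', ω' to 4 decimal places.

p' = (-2.8200, 0.0720, -1.6560)
q' = (-0.7320, 0.0085, 0.0141, 0.6811)
v' = (1.0800, -1.5840, -0.7160)
ω' = (0.1471, -0.2763, 0.9186)

α = I⁻¹(τ − ω×Iω) = (0.5889, 1.5460, 0.2320)
ω' = ω + α·dt = (0.1471, -0.2763, 0.9186)
Hamilton product q⊗(0,ω) = (-0.6363963, 0.2121321, 0.3535535, -0.6363963)
q' = normalize(q + ½dt·q⊗(0,ω)) = (-0.7320, 0.0085, 0.0141, 0.6811)
p' = p + v·dt = (-2.8200, 0.0720, -1.6560)
v' = v + a·dt = (1.0800, -1.5840, -0.7160)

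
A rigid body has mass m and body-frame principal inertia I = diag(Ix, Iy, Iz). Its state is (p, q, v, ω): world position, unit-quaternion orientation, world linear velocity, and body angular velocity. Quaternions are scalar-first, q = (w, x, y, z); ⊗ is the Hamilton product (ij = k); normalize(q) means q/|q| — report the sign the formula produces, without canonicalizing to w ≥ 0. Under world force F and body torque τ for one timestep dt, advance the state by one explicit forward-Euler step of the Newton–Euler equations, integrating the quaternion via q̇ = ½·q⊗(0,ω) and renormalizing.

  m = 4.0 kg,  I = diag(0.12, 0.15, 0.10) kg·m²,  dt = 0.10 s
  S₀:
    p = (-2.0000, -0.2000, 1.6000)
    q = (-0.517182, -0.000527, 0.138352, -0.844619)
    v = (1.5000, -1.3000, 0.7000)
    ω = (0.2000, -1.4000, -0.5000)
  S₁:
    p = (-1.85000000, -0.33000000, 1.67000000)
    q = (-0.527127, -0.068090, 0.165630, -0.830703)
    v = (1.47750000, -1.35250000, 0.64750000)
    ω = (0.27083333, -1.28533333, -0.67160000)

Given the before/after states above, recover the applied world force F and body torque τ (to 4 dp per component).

velocity change Δv = (-0.02250000, -0.05250000, -0.05250000)
F = m·Δv/dt = (-0.9000, -2.1000, -2.1000)
ω₁ − ω₀ = (0.07083333, 0.11466667, -0.17160000)
applied torque τ = (0.0500, 0.1700, -0.1800)

F = (-0.9000, -2.1000, -2.1000)
τ = (0.0500, 0.1700, -0.1800)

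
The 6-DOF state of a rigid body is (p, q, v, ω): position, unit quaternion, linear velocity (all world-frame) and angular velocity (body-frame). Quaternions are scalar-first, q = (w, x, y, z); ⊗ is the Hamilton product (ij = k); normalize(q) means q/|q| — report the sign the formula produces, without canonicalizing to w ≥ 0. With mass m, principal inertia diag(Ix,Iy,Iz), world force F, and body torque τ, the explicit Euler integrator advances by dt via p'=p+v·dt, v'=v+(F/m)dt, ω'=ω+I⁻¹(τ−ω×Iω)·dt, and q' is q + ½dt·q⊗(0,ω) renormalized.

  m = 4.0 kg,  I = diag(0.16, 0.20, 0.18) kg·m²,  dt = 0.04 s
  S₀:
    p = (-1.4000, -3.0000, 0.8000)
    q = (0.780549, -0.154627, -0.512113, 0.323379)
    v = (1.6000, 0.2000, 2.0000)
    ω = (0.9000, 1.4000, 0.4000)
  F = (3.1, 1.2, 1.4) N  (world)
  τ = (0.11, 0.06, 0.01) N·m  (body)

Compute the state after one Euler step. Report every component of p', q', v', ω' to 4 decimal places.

new position p' = (-1.3360, -2.9920, 0.8800)
new velocity v' = (1.6310, 0.2120, 2.0140)
(τ − ω×Iω)/I = (0.7575, 0.3360, -0.2244)
ω + α·dt = (0.9303, 1.4134, 0.3910)
q⊗(0,ω) = (0.7267709, 0.0449183, 1.4456605, 0.5566435)
q + ½dt·q⊗(0,ω), renormalized = (0.7946, -0.1536, -0.4829, 0.3343)

p' = (-1.3360, -2.9920, 0.8800)
q' = (0.7946, -0.1536, -0.4829, 0.3343)
v' = (1.6310, 0.2120, 2.0140)
ω' = (0.9303, 1.4134, 0.3910)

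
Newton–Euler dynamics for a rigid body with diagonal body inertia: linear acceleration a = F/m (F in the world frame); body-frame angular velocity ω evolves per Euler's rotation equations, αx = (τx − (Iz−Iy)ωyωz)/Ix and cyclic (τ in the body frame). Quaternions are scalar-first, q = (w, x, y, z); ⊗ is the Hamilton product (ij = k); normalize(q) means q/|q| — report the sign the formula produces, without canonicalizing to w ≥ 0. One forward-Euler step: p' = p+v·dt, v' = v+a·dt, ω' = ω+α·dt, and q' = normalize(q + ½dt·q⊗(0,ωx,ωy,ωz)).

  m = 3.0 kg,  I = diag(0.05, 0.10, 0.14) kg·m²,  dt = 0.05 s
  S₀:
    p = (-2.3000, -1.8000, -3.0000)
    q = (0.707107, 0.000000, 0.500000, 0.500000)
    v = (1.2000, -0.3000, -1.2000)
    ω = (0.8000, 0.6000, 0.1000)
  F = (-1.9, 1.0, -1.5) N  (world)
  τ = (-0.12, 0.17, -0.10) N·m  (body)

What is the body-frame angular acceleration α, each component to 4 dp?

α = (-2.4480, 1.7720, -0.8857)

gyro term ω×Iω = (0.0024, -0.0072, 0.0240)
angular accel α = (-2.4480, 1.7720, -0.8857)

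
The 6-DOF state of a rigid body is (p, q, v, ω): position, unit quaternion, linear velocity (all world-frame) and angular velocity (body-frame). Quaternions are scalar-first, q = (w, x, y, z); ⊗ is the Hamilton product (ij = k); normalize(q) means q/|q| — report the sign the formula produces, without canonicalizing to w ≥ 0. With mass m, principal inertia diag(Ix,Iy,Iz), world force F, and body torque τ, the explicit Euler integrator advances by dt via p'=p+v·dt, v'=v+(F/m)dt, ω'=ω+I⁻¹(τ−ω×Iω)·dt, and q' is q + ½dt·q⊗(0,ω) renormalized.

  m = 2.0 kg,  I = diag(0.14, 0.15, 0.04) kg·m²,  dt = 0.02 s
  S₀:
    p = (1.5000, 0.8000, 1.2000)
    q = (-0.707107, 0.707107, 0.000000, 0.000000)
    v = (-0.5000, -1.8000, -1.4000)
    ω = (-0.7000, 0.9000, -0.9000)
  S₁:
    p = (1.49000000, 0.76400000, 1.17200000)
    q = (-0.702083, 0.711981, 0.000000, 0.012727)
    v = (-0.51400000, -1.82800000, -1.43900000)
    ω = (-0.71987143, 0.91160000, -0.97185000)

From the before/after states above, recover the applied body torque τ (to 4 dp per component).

ω₁ − ω₀ = (-0.01987143, 0.01160000, -0.07185000)
precession coupling = (0.0891, 0.0630, -0.0063)
τ = I·(Δω/dt) + ω₀×(Iω₀) = (-0.0500, 0.1500, -0.1500)

τ = (-0.0500, 0.1500, -0.1500)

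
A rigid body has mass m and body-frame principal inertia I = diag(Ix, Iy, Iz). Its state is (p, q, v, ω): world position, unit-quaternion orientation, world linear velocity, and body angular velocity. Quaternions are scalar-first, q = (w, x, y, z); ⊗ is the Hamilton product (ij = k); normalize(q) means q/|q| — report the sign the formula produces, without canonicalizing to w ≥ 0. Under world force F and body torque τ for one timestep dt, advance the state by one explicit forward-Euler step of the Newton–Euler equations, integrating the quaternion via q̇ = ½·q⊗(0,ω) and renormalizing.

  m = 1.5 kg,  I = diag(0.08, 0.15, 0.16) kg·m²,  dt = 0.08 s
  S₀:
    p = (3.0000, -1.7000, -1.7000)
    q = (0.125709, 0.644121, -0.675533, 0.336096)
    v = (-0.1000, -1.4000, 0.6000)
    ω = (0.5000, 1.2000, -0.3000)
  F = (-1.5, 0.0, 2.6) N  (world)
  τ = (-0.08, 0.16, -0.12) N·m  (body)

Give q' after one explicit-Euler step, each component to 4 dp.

q' = (0.1491, 0.6377, -0.6541, 0.3785)

2q̇ = q⊗(0,ω) = (0.5894079, -0.1378008, 0.5121351, 1.0729990)
updated quaternion q' = (0.1491, 0.6377, -0.6541, 0.3785)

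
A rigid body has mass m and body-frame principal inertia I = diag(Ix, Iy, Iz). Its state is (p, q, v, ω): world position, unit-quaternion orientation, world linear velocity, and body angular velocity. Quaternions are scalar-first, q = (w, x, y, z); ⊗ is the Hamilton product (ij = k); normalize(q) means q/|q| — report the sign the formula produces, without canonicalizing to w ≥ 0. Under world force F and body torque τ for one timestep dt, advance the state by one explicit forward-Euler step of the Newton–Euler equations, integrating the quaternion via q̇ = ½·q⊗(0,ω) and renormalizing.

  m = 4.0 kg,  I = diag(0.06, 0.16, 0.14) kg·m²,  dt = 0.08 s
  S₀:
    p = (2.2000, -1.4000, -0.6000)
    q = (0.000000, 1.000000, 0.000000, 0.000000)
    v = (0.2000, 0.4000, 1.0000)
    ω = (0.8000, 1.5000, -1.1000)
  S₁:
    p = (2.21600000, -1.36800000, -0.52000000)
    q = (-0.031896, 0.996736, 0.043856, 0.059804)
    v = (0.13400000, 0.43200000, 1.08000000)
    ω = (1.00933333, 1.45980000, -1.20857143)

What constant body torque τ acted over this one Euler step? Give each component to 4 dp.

τ = (0.1900, -0.0100, -0.0700)

ω₁ − ω₀ = (0.20933333, -0.04020000, -0.10857143)
I·α + gyro = (0.1900, -0.0100, -0.0700)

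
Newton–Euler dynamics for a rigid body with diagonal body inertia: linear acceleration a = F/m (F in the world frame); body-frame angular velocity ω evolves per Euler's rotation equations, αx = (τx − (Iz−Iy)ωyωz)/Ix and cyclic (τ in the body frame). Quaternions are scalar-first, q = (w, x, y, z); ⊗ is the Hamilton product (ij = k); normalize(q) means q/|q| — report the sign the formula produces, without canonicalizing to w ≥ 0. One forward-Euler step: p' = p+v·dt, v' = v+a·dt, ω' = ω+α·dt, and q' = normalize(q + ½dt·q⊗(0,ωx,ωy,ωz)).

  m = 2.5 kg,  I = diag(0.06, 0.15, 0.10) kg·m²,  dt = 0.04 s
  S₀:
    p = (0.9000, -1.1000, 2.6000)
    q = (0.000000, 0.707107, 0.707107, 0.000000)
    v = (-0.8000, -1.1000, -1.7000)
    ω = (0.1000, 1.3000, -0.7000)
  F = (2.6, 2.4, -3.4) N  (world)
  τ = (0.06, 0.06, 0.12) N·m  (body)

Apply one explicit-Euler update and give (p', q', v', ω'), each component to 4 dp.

a = F/m = (1.0400, 0.9600, -1.3600)
new position p' = (0.8680, -1.1440, 2.5320)
new velocity v' = (-0.7584, -1.0616, -1.7544)
precession coupling ω×(Iω) = (0.0455, 0.0028, 0.0117)
α = I⁻¹(τ − ω×Iω) = (0.2417, 0.3813, 1.0830)
ω + α·dt = (0.1097, 1.3153, -0.6567)
q⊗(0,ω) = (-0.9899498, -0.4949749, 0.4949749, 0.8485284)
q' = normalize(q + ½dt·q⊗(0,ω)) = (-0.0198, 0.6969, 0.7167, 0.0170)

p' = (0.8680, -1.1440, 2.5320)
q' = (-0.0198, 0.6969, 0.7167, 0.0170)
v' = (-0.7584, -1.0616, -1.7544)
ω' = (0.1097, 1.3153, -0.6567)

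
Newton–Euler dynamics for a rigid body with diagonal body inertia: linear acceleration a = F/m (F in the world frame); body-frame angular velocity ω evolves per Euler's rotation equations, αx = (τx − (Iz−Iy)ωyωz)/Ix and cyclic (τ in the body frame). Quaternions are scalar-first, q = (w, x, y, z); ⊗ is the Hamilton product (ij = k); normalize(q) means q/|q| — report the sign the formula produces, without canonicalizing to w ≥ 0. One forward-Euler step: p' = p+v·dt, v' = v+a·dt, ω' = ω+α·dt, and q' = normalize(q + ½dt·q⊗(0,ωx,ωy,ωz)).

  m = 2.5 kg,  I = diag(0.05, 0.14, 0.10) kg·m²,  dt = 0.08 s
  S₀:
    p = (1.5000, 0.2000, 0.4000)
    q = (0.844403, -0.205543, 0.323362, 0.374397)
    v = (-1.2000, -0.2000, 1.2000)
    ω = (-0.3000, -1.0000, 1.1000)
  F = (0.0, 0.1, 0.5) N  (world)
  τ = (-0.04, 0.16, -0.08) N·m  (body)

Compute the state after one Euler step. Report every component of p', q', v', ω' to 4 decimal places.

p' = (1.4040, 0.1840, 0.4960)
q' = (0.8369, -0.1861, 0.2936, 0.4229)
v' = (-1.2000, -0.1968, 1.2160)
ω' = (-0.4344, -0.9180, 1.0144)

precession coupling ω×(Iω) = (0.0440, 0.0165, 0.0270)
(τ − ω×Iω)/I = (-1.6800, 1.0250, -1.0700)
new body rate ω' = (-0.4344, -0.9180, 1.0144)
Hamilton product q⊗(0,ω) = (-0.1501376, 0.4767743, -0.7306248, 1.2313949)
q' = normalize(q + ½dt·q⊗(0,ω)) = (0.8369, -0.1861, 0.2936, 0.4229)
a = (0.0000, 0.0400, 0.2000)
new position p' = (1.4040, 0.1840, 0.4960)
new velocity v' = (-1.2000, -0.1968, 1.2160)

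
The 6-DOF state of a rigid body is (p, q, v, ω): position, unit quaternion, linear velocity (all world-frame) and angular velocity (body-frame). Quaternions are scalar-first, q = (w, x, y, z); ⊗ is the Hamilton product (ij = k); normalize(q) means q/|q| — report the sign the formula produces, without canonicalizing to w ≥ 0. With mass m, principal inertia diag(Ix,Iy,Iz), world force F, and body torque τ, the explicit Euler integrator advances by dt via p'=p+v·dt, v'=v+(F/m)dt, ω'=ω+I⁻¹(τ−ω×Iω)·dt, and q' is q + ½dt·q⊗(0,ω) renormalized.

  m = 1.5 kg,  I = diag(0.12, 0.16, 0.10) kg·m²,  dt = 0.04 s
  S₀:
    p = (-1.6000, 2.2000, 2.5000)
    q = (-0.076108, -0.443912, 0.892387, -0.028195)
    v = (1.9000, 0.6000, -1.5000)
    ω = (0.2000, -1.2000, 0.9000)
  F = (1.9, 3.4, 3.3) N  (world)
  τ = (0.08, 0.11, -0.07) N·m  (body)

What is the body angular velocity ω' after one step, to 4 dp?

precession coupling ω×(Iω) = (0.0648, 0.0036, -0.0096)
α = I⁻¹(τ − ω×Iω) = (0.1267, 0.6650, -0.6040)
ω' = ω + α·dt = (0.2051, -1.1734, 0.8758)

ω' = (0.2051, -1.1734, 0.8758)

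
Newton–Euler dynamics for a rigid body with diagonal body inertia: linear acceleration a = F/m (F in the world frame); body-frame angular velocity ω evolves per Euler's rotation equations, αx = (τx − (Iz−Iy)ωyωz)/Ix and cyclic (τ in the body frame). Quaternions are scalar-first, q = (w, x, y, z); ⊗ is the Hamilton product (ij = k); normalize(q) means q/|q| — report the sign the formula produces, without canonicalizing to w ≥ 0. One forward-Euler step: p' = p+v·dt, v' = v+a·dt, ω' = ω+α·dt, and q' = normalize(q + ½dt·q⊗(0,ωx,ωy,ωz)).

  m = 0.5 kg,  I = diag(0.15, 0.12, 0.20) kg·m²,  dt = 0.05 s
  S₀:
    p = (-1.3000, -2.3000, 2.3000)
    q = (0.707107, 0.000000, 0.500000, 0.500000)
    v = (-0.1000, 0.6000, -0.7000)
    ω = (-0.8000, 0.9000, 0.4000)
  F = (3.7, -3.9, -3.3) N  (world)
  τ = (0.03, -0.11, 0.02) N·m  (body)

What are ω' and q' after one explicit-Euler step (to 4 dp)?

α = I⁻¹(τ − ω×Iω) = (0.0080, -1.0500, -0.0080)
new body rate ω' = (-0.7996, 0.8475, 0.3996)
2q̇ = q⊗(0,ω) = (-0.6500000, -0.8156856, 0.2363963, 0.6828428)
q + ½dt·q⊗(0,ω), renormalized = (0.6905, -0.0204, 0.5057, 0.5168)

ω' = (-0.7996, 0.8475, 0.3996)
q' = (0.6905, -0.0204, 0.5057, 0.5168)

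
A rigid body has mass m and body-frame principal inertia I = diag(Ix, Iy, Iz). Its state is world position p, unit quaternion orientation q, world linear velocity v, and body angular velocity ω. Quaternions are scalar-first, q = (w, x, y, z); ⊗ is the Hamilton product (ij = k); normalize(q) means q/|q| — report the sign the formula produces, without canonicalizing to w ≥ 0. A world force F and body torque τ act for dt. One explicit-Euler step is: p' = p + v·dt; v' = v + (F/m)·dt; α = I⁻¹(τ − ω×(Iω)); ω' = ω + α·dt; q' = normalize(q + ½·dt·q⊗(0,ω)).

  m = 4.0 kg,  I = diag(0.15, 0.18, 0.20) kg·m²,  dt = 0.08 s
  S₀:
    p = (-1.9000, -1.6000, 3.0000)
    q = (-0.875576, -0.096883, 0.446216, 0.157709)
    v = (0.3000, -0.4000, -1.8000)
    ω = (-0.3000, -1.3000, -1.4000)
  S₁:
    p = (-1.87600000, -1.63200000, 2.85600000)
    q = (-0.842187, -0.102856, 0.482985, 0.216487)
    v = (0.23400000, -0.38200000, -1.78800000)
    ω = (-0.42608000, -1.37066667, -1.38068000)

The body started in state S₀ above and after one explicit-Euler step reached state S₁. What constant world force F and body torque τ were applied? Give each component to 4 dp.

ω₁ − ω₀ = (-0.12608000, -0.07066667, 0.01932000)
ω₀×(Iω₀) = (0.0364, -0.0210, 0.0117)
τ = I·(Δω/dt) + ω₀×(Iω₀) = (-0.2000, -0.1800, 0.0600)
v₁ − v₀ = (-0.06600000, 0.01800000, 0.01200000)
applied force F = (-3.3000, 0.9000, 0.6000)

F = (-3.3000, 0.9000, 0.6000)
τ = (-0.2000, -0.1800, 0.0600)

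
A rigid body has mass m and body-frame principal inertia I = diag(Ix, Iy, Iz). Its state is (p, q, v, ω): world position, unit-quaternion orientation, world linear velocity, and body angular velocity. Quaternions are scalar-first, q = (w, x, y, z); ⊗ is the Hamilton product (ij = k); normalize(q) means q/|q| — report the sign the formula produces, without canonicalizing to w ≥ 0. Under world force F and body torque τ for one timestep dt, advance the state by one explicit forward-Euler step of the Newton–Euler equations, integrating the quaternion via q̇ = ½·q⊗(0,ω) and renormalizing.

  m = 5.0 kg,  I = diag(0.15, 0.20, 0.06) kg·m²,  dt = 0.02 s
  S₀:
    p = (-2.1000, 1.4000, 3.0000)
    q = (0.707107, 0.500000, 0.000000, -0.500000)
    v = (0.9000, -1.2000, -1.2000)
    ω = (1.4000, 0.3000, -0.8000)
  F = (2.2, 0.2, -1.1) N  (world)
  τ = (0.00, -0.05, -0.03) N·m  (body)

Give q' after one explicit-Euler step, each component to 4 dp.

q⊗(0,ω) = (-1.1000000, 1.1399498, -0.0878679, -0.4156856)
q + ½dt·q⊗(0,ω), renormalized = (0.6960, 0.5113, -0.0009, -0.5041)

q' = (0.6960, 0.5113, -0.0009, -0.5041)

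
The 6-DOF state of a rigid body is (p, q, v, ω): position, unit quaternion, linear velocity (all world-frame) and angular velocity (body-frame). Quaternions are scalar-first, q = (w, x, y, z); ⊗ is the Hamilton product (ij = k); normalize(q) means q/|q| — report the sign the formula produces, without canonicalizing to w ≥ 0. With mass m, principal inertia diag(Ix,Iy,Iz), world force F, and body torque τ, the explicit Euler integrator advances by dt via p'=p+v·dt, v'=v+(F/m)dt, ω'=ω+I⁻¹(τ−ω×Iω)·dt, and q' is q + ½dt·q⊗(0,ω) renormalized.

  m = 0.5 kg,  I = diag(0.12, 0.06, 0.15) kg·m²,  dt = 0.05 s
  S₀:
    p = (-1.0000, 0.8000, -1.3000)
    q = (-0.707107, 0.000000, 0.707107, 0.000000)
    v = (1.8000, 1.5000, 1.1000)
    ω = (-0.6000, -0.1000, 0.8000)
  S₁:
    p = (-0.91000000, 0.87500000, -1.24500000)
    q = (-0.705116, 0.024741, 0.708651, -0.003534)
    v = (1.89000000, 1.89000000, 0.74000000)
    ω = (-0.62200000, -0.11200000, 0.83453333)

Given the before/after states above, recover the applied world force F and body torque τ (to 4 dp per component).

F = (0.9000, 3.9000, -3.6000)
τ = (-0.0600, 0.0000, 0.1000)

rate change Δω = (-0.02200000, -0.01200000, 0.03453333)
applied torque τ = (-0.0600, 0.0000, 0.1000)
v₁ − v₀ = (0.09000000, 0.39000000, -0.36000000)
m·(v₁−v₀)/dt = (0.9000, 3.9000, -3.6000)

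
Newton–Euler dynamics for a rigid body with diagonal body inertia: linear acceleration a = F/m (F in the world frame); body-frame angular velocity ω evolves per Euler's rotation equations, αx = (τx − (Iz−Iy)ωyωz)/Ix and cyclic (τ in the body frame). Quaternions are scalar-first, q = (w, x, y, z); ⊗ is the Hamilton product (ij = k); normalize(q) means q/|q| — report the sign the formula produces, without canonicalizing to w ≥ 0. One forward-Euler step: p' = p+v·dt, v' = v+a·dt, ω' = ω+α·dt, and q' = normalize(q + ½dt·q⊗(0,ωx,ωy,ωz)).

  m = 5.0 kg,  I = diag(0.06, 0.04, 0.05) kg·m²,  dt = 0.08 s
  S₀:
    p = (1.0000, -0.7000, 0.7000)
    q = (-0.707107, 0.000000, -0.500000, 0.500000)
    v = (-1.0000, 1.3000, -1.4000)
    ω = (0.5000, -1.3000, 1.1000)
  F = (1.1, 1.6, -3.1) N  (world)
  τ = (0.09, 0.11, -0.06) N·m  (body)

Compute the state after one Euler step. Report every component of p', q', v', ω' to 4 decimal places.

new position p' = (0.9200, -0.5960, 0.5880)
v + (F/m)dt = (-0.9824, 1.3256, -1.4496)
precession coupling ω×(Iω) = (-0.0143, 0.0055, 0.0130)
α = I⁻¹(τ − ω×Iω) = (1.7383, 2.6125, -1.4600)
ω' = ω + α·dt = (0.6391, -1.0910, 0.9832)
q⊗(0,ω) = (-1.2000000, -0.2535535, 1.1692391, -0.5278177)
q + ½dt·q⊗(0,ω), renormalized = (-0.7532, -0.0101, -0.4521, 0.4777)

p' = (0.9200, -0.5960, 0.5880)
q' = (-0.7532, -0.0101, -0.4521, 0.4777)
v' = (-0.9824, 1.3256, -1.4496)
ω' = (0.6391, -1.0910, 0.9832)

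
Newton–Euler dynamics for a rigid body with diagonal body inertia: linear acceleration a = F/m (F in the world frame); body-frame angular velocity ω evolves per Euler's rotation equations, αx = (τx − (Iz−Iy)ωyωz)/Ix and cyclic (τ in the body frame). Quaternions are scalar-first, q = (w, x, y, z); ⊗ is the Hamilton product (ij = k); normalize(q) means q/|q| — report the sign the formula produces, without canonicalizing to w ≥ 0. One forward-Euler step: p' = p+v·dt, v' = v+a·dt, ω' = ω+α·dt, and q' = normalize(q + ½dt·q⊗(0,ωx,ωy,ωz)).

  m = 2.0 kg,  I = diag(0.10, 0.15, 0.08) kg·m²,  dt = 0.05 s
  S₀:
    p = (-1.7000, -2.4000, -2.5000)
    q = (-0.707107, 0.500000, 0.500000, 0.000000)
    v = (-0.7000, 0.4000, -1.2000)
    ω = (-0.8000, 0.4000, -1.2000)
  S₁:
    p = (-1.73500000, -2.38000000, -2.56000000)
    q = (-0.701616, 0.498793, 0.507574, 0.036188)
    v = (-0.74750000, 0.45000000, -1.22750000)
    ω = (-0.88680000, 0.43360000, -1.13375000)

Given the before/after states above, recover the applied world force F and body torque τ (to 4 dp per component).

F = (-1.9000, 2.0000, -1.1000)
τ = (-0.1400, 0.1200, 0.0900)

Δω = ω₁−ω₀ = (-0.08680000, 0.03360000, 0.06625000)
τ = I·(Δω/dt) + ω₀×(Iω₀) = (-0.1400, 0.1200, 0.0900)
v₁ − v₀ = (-0.04750000, 0.05000000, -0.02750000)
F = m·Δv/dt = (-1.9000, 2.0000, -1.1000)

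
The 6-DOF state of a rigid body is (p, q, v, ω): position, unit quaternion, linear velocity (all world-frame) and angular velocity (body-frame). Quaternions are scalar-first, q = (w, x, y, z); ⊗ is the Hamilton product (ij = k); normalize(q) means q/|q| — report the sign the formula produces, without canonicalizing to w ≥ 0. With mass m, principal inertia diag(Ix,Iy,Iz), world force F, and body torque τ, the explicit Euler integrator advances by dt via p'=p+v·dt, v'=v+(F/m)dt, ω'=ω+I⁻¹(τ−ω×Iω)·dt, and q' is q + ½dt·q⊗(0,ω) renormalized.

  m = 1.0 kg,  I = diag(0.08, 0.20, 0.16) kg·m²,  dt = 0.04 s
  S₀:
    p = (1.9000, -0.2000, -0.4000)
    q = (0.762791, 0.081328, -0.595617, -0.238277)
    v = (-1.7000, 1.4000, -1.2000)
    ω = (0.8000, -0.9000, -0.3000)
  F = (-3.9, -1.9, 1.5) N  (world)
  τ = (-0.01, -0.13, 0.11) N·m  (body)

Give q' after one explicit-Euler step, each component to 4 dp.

q⊗(0,ω) = (-0.6726008, 0.5744686, -0.8527351, 0.1744611)
updated quaternion q' = (0.7491, 0.0928, -0.6125, -0.2347)

q' = (0.7491, 0.0928, -0.6125, -0.2347)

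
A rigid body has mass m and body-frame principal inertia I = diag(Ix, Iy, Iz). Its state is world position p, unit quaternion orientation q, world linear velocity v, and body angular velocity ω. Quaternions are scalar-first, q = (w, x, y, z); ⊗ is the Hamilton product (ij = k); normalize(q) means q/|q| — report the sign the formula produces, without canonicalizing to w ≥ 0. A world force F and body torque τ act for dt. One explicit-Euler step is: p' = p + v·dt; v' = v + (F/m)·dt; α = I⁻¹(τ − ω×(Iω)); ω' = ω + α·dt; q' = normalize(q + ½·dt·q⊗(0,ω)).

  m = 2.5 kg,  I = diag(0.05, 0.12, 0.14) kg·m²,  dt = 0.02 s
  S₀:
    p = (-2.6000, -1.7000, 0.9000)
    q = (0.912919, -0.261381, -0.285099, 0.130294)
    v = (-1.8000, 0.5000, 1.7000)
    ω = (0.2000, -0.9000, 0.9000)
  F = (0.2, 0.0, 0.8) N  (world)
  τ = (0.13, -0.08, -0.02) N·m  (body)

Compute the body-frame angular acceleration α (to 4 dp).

gyro term ω×Iω = (-0.0162, -0.0162, -0.0126)
(τ − ω×Iω)/I = (2.9240, -0.5317, -0.0529)

α = (2.9240, -0.5317, -0.0529)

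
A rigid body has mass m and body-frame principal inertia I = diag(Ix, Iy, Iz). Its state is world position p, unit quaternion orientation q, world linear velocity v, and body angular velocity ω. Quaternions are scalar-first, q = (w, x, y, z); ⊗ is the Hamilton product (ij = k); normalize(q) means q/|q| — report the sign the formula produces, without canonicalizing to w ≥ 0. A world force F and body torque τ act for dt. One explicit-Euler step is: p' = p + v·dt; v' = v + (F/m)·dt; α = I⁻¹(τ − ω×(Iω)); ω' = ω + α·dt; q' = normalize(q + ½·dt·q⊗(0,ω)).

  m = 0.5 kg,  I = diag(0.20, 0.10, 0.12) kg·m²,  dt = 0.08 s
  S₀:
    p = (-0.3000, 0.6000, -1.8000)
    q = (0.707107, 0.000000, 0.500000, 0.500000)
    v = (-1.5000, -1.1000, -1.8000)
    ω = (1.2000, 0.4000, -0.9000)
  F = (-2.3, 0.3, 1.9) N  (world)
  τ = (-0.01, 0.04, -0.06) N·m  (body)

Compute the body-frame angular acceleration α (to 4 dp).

ω×(Iω) gyroscopic = (-0.0072, -0.0864, -0.0480)
α = I⁻¹(τ − ω×Iω) = (-0.0140, 1.2640, -0.1000)

α = (-0.0140, 1.2640, -0.1000)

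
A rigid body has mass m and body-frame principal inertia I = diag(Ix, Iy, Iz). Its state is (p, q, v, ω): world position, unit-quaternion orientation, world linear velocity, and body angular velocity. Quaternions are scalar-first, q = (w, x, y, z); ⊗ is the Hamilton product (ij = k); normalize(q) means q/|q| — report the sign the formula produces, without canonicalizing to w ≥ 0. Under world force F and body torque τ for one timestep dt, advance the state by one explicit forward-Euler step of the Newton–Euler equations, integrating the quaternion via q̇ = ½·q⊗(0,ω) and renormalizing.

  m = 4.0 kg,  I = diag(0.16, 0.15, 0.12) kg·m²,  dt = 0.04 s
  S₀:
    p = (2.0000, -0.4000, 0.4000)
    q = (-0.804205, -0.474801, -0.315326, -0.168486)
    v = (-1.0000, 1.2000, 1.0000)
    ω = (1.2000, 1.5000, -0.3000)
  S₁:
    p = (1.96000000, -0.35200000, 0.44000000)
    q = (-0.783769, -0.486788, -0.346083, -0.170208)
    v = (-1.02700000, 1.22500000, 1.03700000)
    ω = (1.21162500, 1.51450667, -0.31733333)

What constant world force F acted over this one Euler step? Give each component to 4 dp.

F = (-2.7000, 2.5000, 3.7000)

velocity change Δv = (-0.02700000, 0.02500000, 0.03700000)
m·(v₁−v₀)/dt = (-2.7000, 2.5000, 3.7000)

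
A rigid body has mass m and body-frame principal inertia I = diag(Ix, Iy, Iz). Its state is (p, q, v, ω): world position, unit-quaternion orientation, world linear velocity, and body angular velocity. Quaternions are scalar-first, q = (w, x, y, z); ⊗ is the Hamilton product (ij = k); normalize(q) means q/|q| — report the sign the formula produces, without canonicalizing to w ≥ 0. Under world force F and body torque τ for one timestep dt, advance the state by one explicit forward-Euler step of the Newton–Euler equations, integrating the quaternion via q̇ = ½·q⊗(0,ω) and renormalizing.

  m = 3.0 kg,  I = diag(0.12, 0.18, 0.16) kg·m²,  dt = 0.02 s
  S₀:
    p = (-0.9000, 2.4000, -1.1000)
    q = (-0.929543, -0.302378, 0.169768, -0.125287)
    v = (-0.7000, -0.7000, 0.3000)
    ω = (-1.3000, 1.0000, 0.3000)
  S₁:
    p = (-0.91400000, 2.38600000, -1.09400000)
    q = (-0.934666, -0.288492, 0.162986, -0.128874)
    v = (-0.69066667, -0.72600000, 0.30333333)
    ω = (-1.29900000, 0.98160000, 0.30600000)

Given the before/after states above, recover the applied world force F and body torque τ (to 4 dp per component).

F = (1.4000, -3.9000, 0.5000)
τ = (0.0000, -0.1500, -0.0300)

v₁ − v₀ = (0.00933333, -0.02600000, 0.00333333)
m·(v₁−v₀)/dt = (1.4000, -3.9000, 0.5000)
Δω = ω₁−ω₀ = (0.00100000, -0.01840000, 0.00600000)
τ = I·(Δω/dt) + ω₀×(Iω₀) = (0.0000, -0.1500, -0.0300)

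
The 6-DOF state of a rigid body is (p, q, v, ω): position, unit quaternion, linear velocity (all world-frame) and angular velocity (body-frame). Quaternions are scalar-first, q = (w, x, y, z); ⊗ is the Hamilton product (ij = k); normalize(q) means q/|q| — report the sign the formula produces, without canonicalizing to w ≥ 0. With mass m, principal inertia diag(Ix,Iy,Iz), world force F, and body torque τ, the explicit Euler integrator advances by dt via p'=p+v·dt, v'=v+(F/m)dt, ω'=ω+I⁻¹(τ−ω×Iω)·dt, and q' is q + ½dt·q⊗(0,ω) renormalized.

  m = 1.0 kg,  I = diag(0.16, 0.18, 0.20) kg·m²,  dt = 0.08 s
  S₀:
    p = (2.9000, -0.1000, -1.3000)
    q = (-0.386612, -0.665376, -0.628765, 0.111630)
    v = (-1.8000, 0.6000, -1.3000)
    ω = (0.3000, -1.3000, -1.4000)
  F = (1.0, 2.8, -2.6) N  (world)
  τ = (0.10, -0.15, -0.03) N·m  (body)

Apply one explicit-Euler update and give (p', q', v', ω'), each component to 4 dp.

p' = (2.7560, -0.0520, -1.4040)
q' = (-0.4039, -0.6271, -0.6427, 0.1749)
v' = (-1.7200, 0.8240, -1.5080)
ω' = (0.3318, -1.3741, -1.4089)

ω×(Iω) gyroscopic = (0.0364, 0.0168, -0.0078)
α = I⁻¹(τ − ω×Iω) = (0.3975, -0.9267, -0.1110)
ω' = ω + α·dt = (0.3318, -1.3741, -1.4089)
q⊗(0,ω) = (-0.4614997, 0.9094064, -0.3954418, 1.5948751)
q + ½dt·q⊗(0,ω), renormalized = (-0.4039, -0.6271, -0.6427, 0.1749)
linear accel F/m = (1.0000, 2.8000, -2.6000)
p' = p + v·dt = (2.7560, -0.0520, -1.4040)
v + (F/m)dt = (-1.7200, 0.8240, -1.5080)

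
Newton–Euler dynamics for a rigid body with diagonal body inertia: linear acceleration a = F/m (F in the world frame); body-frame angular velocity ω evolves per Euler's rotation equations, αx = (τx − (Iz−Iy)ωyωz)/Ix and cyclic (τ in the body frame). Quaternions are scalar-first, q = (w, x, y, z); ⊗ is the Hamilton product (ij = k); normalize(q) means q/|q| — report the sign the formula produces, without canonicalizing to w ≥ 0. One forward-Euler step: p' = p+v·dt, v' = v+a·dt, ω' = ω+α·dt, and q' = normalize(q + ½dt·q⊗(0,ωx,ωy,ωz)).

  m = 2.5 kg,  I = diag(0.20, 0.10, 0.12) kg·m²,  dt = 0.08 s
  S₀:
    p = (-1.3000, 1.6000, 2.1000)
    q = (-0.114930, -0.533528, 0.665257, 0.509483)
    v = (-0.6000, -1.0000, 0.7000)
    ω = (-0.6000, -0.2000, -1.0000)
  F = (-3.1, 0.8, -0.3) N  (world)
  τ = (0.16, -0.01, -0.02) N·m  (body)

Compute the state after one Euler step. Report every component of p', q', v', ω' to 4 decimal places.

p' = (-1.3480, 1.5200, 2.1560)
q' = (-0.1019, -0.5527, 0.6319, 0.5337)
v' = (-0.6992, -0.9744, 0.6904)
ω' = (-0.5376, -0.2464, -1.0053)

linear accel F/m = (-1.2400, 0.3200, -0.1200)
p + v·dt = (-1.3480, 1.5200, 2.1560)
v' = v + a·dt = (-0.6992, -0.9744, 0.6904)
angular accel α = (0.7800, -0.5800, -0.0667)
ω + α·dt = (-0.5376, -0.2464, -1.0053)
Hamilton product q⊗(0,ω) = (0.3224176, -0.4944024, -0.8162318, 0.6207898)
updated quaternion q' = (-0.1019, -0.5527, 0.6319, 0.5337)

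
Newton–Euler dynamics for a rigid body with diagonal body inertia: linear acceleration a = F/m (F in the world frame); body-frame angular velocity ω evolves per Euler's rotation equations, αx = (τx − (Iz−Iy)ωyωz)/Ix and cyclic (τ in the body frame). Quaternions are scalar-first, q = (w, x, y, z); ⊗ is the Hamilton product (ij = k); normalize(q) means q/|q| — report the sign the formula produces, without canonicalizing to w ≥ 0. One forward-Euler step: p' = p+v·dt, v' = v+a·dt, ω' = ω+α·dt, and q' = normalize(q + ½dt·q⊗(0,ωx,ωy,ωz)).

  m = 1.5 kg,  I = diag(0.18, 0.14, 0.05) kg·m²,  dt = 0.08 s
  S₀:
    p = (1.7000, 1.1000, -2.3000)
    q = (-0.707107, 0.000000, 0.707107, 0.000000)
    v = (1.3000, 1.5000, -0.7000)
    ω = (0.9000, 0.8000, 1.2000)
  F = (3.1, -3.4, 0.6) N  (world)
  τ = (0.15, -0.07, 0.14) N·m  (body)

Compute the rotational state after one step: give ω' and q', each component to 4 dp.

precession coupling ω×(Iω) = (-0.0864, 0.1404, -0.0288)
α = I⁻¹(τ − ω×Iω) = (1.3133, -1.5029, 3.3760)
ω + α·dt = (1.0051, 0.6798, 1.4701)
Hamilton product q⊗(0,ω) = (-0.5656856, 0.2121321, -0.5656856, -1.4849247)
updated quaternion q' = (-0.7281, 0.0085, 0.6829, -0.0593)

ω' = (1.0051, 0.6798, 1.4701)
q' = (-0.7281, 0.0085, 0.6829, -0.0593)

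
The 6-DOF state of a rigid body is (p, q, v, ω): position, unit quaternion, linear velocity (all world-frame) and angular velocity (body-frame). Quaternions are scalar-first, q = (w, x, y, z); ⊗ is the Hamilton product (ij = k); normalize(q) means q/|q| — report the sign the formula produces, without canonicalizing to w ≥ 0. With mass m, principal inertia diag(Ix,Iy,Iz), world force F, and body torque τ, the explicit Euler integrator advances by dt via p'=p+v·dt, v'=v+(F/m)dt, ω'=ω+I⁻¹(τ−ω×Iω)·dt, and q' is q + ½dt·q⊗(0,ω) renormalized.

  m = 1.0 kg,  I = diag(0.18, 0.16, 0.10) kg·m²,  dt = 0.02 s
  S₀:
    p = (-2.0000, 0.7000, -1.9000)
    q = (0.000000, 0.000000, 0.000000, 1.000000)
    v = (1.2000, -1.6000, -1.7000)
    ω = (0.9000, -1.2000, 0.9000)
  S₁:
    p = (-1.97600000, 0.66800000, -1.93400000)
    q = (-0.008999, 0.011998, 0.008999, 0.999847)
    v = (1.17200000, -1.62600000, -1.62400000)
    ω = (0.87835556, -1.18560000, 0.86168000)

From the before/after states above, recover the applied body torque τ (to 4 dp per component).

τ = (-0.1300, 0.1800, -0.1700)

rate change Δω = (-0.02164444, 0.01440000, -0.03832000)
gyro term ω₀×Iω₀ = (0.0648, 0.0648, 0.0216)
applied torque τ = (-0.1300, 0.1800, -0.1700)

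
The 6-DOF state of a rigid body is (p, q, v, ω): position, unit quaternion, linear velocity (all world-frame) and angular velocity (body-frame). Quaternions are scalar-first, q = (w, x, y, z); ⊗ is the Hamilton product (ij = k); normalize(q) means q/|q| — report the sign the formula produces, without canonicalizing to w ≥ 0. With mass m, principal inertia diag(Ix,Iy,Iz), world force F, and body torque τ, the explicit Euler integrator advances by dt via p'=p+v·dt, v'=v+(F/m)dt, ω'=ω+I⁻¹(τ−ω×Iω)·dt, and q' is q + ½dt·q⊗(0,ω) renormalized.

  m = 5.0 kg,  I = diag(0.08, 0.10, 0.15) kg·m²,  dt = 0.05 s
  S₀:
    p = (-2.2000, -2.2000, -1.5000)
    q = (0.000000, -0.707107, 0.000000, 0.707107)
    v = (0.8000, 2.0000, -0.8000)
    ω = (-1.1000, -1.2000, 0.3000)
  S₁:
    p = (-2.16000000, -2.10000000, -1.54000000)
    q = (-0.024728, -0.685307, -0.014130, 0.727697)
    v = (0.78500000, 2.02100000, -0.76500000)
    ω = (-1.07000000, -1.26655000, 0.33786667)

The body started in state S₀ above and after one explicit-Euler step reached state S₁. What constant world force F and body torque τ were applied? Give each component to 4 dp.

F = (-1.5000, 2.1000, 3.5000)
τ = (0.0300, -0.1100, 0.1400)

ω₁ − ω₀ = (0.03000000, -0.06655000, 0.03786667)
applied torque τ = (0.0300, -0.1100, 0.1400)
v₁ − v₀ = (-0.01500000, 0.02100000, 0.03500000)
F = m·Δv/dt = (-1.5000, 2.1000, 3.5000)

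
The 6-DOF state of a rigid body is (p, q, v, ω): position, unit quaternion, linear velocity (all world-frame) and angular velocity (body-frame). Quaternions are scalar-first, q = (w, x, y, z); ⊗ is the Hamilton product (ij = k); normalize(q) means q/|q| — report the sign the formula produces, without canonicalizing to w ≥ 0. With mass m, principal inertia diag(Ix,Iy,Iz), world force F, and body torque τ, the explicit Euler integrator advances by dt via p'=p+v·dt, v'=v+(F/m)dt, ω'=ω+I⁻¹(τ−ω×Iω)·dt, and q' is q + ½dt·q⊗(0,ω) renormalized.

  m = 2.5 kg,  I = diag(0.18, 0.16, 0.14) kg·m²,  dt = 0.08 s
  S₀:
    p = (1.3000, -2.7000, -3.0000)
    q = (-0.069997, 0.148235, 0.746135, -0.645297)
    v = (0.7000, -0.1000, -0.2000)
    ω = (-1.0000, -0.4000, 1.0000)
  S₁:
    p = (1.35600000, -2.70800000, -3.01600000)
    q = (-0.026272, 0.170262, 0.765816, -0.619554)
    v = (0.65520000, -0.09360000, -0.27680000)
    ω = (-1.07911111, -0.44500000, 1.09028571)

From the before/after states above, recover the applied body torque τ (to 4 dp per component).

Δω = ω₁−ω₀ = (-0.07911111, -0.04500000, 0.09028571)
precession coupling = (0.0080, -0.0400, -0.0080)
τ = I·(Δω/dt) + ω₀×(Iω₀) = (-0.1700, -0.1300, 0.1500)

τ = (-0.1700, -0.1300, 0.1500)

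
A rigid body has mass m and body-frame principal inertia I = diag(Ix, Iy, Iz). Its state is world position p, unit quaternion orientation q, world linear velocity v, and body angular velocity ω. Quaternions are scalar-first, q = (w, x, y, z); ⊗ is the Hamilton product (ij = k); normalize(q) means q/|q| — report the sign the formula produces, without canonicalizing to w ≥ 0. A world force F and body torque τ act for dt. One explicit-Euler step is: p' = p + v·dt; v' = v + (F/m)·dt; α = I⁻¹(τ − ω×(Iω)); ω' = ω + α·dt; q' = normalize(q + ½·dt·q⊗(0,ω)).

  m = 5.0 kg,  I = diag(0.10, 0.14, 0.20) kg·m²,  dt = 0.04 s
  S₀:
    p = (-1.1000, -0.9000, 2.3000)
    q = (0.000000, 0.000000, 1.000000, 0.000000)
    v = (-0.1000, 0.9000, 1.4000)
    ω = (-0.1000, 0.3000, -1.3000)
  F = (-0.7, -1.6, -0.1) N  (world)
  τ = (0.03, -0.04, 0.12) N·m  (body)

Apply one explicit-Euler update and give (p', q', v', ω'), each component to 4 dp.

gyro term ω×Iω = (-0.0234, -0.0130, -0.0012)
angular accel α = (0.5340, -0.1929, 0.6060)
ω + α·dt = (-0.0786, 0.2923, -1.2758)
q⊗(0,ω) = (-0.3000000, -1.3000000, 0.0000000, 0.1000000)
q + ½dt·q⊗(0,ω), renormalized = (-0.0060, -0.0260, 0.9996, 0.0020)
p' = p + v·dt = (-1.1040, -0.8640, 2.3560)
v' = v + a·dt = (-0.1056, 0.8872, 1.3992)

p' = (-1.1040, -0.8640, 2.3560)
q' = (-0.0060, -0.0260, 0.9996, 0.0020)
v' = (-0.1056, 0.8872, 1.3992)
ω' = (-0.0786, 0.2923, -1.2758)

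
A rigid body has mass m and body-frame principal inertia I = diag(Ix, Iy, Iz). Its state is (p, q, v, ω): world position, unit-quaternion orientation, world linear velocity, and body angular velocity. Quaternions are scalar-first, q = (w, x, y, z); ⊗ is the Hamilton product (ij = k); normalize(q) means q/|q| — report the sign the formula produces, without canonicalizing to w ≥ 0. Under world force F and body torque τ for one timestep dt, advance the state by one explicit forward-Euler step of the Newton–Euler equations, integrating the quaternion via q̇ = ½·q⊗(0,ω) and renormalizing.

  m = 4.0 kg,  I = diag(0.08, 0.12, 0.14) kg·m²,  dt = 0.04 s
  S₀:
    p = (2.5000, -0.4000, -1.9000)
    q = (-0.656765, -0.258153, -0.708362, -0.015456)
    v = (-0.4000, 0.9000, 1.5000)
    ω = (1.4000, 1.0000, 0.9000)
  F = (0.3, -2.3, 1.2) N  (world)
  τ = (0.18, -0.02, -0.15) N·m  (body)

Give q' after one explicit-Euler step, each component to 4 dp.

q⊗(0,ω) = (1.0836866, -1.5415408, -0.4460657, 0.1424653)
q' = normalize(q + ½dt·q⊗(0,ω)) = (-0.6346, -0.2888, -0.7167, -0.0126)

q' = (-0.6346, -0.2888, -0.7167, -0.0126)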